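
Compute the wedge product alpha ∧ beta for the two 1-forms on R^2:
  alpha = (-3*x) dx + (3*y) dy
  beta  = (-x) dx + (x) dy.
alpha ∧ beta = (3*x*(-x + y)) dx ∧ dy

Distribute the wedge, using dx_i ∧ dx_j = -dx_j ∧ dx_i and dx_i ∧ dx_i = 0. For each pair (i, j) with i < j, the coefficient of dx_i ∧ dx_j in alpha ∧ beta is (alpha_i * beta_j - alpha_j * beta_i). Collecting: alpha ∧ beta = (3*x*(-x + y)) dx ∧ dy.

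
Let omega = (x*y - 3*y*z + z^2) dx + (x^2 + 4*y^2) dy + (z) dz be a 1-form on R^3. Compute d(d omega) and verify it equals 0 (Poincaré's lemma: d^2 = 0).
d(d omega) = 0

Step 1: d omega = sum_{i<j} (∂f_j/∂x_i - ∂f_i/∂x_j) dx_i ∧ dx_j:
  coeff of dx ∧ dy: x + 3*z
  coeff of dx ∧ dz: 3*y - 2*z
  coeff of dy ∧ dz: 0
Step 2: Apply d again to each 2-form coefficient. The only possible 3-form in R^3 is dx ∧ dy ∧ dz, with coefficient
  ∂(coeff of dy∧dz)/∂x - ∂(coeff of dx∧dz)/∂y + ∂(coeff of dx∧dy)/∂z
  = ∂/∂x (0) - ∂/∂y (3*y - 2*z) + ∂/∂z (x + 3*z).
Each of these terms simplifies to sums of mixed partials that cancel in pairs. The result is 0 (by equality of mixed partials for smooth functions — Schwarz / Clairaut).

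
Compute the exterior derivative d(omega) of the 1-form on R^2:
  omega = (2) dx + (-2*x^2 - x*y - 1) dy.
d(omega) = (-4*x - y) dx ∧ dy

For a 1-form omega = sum_i f_i dx_i, the exterior derivative is
  d(omega) = sum_{i < j} (∂f_j/∂x_i - ∂f_i/∂x_j) dx_i ∧ dx_j.
  coefficient of dx ∧ dy: ∂f_2/∂x - ∂f_1/∂y = ∂(-2*x^2 - x*y - 1)/∂x - ∂(2)/∂y = -4*x - y
Assembling: d(omega) = (-4*x - y) dx ∧ dy.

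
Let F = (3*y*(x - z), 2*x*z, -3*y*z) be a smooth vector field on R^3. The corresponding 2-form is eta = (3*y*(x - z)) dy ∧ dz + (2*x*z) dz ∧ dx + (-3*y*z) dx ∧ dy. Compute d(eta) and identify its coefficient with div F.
d(eta) = (0) dx ∧ dy ∧ dz; div F = 0

For a 2-form in R^3 of the form above, applying d gives a 3-form with coefficient ∂P/∂x + ∂Q/∂y + ∂R/∂z:
  ∂P/∂x = 3*y
  ∂Q/∂y = 0
  ∂R/∂z = -3*y
Sum = 0, which is exactly div F.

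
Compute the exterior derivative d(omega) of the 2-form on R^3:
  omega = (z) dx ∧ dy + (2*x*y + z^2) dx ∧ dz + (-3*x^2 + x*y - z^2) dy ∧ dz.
d(omega) = (-8*x + y + 1) dx ∧ dy ∧ dz

For a 2-form omega = sum_{i<j} g_{ij} dx_i ∧ dx_j, the exterior derivative is
  d(omega) = sum_{i<j} d(g_{ij}) ∧ dx_i ∧ dx_j = sum_{i<j, k} (∂g_{ij}/∂x_k) dx_k ∧ dx_i ∧ dx_j.
Expand each term, using dx_k ∧ dx_i ∧ dx_j = sgn(permutation) dx_{(a)} ∧ dx_{(b)} ∧ dx_{(c)} with (a < b < c) sorted:
  d(z) includes (∂/∂z)(z) dz = (1) dz, which multiplied by dx ∧ dy gives (1) dx ∧ dy ∧ dz
  d(2*x*y + z^2) includes (∂/∂y)(2*x*y + z^2) dy = (2*x) dy, which multiplied by dx ∧ dz gives (-2*x) dx ∧ dy ∧ dz
  d(-3*x^2 + x*y - z^2) includes (∂/∂x)(-3*x^2 + x*y - z^2) dx = (-6*x + y) dx, which multiplied by dy ∧ dz gives (-6*x + y) dx ∧ dy ∧ dz
Collecting like 3-forms: d(omega) = (-8*x + y + 1) dx ∧ dy ∧ dz.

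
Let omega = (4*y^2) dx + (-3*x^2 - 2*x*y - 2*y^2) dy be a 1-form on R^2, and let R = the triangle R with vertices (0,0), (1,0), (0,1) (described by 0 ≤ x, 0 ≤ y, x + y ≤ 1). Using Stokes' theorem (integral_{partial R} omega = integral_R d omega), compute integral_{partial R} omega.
integral_(partial R) omega = -8/3

Stokes: integral_partial_R omega = integral_R d omega with d omega = (∂Q/∂x - ∂P/∂y) dx ∧ dy.
  ∂Q/∂x = -6*x - 2*y
  ∂P/∂y = 8*y
  integrand = ∂Q/∂x - ∂P/∂y = -6*x - 10*y.
Integrating over R: integral_0^1 integral_0^{1-x} (-6*x - 10*y) dy dx = -8/3.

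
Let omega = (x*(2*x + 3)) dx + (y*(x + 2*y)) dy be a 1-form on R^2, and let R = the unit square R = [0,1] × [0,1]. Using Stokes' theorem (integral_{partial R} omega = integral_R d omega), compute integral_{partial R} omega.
integral_(partial R) omega = 1/2

Stokes: integral_partial_R omega = integral_R d omega with d omega = (∂Q/∂x - ∂P/∂y) dx ∧ dy.
  ∂Q/∂x = y
  ∂P/∂y = 0
  integrand = ∂Q/∂x - ∂P/∂y = y.
Integrating over R: integral_0^1 integral_0^1 (y) dx dy = 1/2.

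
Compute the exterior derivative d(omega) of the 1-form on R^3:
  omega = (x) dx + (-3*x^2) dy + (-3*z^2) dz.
d(omega) = (-6*x) dx ∧ dy

For a 1-form omega = sum_i f_i dx_i, the exterior derivative is
  d(omega) = sum_{i < j} (∂f_j/∂x_i - ∂f_i/∂x_j) dx_i ∧ dx_j.
  coefficient of dx ∧ dy: ∂f_2/∂x - ∂f_1/∂y = ∂(-3*x^2)/∂x - ∂(x)/∂y = -6*x
Assembling: d(omega) = (-6*x) dx ∧ dy.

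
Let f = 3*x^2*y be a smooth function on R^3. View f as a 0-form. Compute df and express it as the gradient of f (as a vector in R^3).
df = (6*x*y) dx + (3*x^2) dy + (0) dz; grad f = (6*x*y, 3*x^2, 0)

For a 0-form f, d f = (∂f/∂x) dx + (∂f/∂y) dy + (∂f/∂z) dz. The components of the vector representation are exactly the entries of grad f in Cartesian coordinates:
  ∂f/∂x = 6*x*y
  ∂f/∂y = 3*x^2
  ∂f/∂z = 0.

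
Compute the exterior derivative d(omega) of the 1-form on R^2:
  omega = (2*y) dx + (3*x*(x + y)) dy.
d(omega) = (6*x + 3*y - 2) dx ∧ dy

For a 1-form omega = sum_i f_i dx_i, the exterior derivative is
  d(omega) = sum_{i < j} (∂f_j/∂x_i - ∂f_i/∂x_j) dx_i ∧ dx_j.
  coefficient of dx ∧ dy: ∂f_2/∂x - ∂f_1/∂y = ∂(3*x*(x + y))/∂x - ∂(2*y)/∂y = 6*x + 3*y - 2
Assembling: d(omega) = (6*x + 3*y - 2) dx ∧ dy.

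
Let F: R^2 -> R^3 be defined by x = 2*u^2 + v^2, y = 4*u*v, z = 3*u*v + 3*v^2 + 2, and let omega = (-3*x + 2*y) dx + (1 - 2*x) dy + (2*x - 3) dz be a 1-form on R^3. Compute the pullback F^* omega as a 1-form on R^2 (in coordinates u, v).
F^* omega = (-24*u^3 + 28*u^2*v - 12*u*v^2 - 2*v^3 - 5*v) du + (-4*u^3 + 12*u^2*v + 14*u*v^2 - 5*u + 6*v^3 - 18*v) dv

Using F^*(f dg) = (f ∘ F) d(g ∘ F), substitute each coordinate x_i by F_i(u, v) in f_i, and replace dx_i by d F_i = (∂F_i/∂u) du + (∂F_i/∂v) dv.
  For the x component: f_1(F) = -6*u^2 + 8*u*v - 3*v^2; d F_1 = (4*u) du + (2*v) dv
  For the y component: f_2(F) = -4*u^2 - 2*v^2 + 1; d F_2 = (4*v) du + (4*u) dv
  For the z component: f_3(F) = 4*u^2 + 2*v^2 - 3; d F_3 = (3*v) du + (3*u + 6*v) dv
Combining and collecting du, dv coefficients:
  coeff of du: -24*u^3 + 28*u^2*v - 12*u*v^2 - 2*v^3 - 5*v
  coeff of dv: -4*u^3 + 12*u^2*v + 14*u*v^2 - 5*u + 6*v^3 - 18*v
F^* omega = (-24*u^3 + 28*u^2*v - 12*u*v^2 - 2*v^3 - 5*v) du + (-4*u^3 + 12*u^2*v + 14*u*v^2 - 5*u + 6*v^3 - 18*v) dv.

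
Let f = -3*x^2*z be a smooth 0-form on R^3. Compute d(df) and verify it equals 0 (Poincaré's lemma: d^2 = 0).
d(df) = 0

Step 1: df = sum_i (∂f/∂x_i) dx_i = (-6*x*z) dx + (0) dy + (-3*x^2) dz.
Step 2: Apply d again. Using the 1-form formula, the coefficient of dx ∧ dy in d(df) is ∂^2 f/∂x ∂y - ∂^2 f/∂y ∂x = (0) - (0) = 0 (equality of mixed partials for smooth f).
Similarly for dx ∧ dz and dy ∧ dz — all coefficients vanish. So d(df) = 0.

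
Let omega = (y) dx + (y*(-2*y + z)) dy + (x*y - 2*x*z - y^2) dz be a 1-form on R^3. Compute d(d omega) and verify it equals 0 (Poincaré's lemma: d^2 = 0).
d(d omega) = 0

Step 1: d omega = sum_{i<j} (∂f_j/∂x_i - ∂f_i/∂x_j) dx_i ∧ dx_j:
  coeff of dx ∧ dy: -1
  coeff of dx ∧ dz: y - 2*z
  coeff of dy ∧ dz: x - 3*y
Step 2: Apply d again to each 2-form coefficient. The only possible 3-form in R^3 is dx ∧ dy ∧ dz, with coefficient
  ∂(coeff of dy∧dz)/∂x - ∂(coeff of dx∧dz)/∂y + ∂(coeff of dx∧dy)/∂z
  = ∂/∂x (x - 3*y) - ∂/∂y (y - 2*z) + ∂/∂z (-1).
Each of these terms simplifies to sums of mixed partials that cancel in pairs. The result is 0 (by equality of mixed partials for smooth functions — Schwarz / Clairaut).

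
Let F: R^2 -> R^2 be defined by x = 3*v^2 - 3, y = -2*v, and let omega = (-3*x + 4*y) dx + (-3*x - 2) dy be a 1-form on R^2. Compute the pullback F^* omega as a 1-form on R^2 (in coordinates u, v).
F^* omega = (-54*v^3 - 30*v^2 + 54*v - 14) dv

Using F^*(f dg) = (f ∘ F) d(g ∘ F), substitute each coordinate x_i by F_i(u, v) in f_i, and replace dx_i by d F_i = (∂F_i/∂u) du + (∂F_i/∂v) dv.
  For the x component: f_1(F) = -9*v^2 - 8*v + 9; d F_1 = (0) du + (6*v) dv
  For the y component: f_2(F) = 7 - 9*v^2; d F_2 = (0) du + (-2) dv
Combining and collecting du, dv coefficients:
  coeff of du: 0
  coeff of dv: -54*v^3 - 30*v^2 + 54*v - 14
F^* omega = (-54*v^3 - 30*v^2 + 54*v - 14) dv.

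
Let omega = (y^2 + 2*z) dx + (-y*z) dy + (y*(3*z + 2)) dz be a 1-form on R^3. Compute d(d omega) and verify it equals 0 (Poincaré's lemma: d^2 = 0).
d(d omega) = 0

Step 1: d omega = sum_{i<j} (∂f_j/∂x_i - ∂f_i/∂x_j) dx_i ∧ dx_j:
  coeff of dx ∧ dy: -2*y
  coeff of dx ∧ dz: -2
  coeff of dy ∧ dz: y + 3*z + 2
Step 2: Apply d again to each 2-form coefficient. The only possible 3-form in R^3 is dx ∧ dy ∧ dz, with coefficient
  ∂(coeff of dy∧dz)/∂x - ∂(coeff of dx∧dz)/∂y + ∂(coeff of dx∧dy)/∂z
  = ∂/∂x (y + 3*z + 2) - ∂/∂y (-2) + ∂/∂z (-2*y).
Each of these terms simplifies to sums of mixed partials that cancel in pairs. The result is 0 (by equality of mixed partials for smooth functions — Schwarz / Clairaut).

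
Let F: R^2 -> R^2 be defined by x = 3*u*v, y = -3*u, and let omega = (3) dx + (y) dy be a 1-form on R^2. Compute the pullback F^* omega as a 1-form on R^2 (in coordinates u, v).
F^* omega = (9*u + 9*v) du + (9*u) dv

Using F^*(f dg) = (f ∘ F) d(g ∘ F), substitute each coordinate x_i by F_i(u, v) in f_i, and replace dx_i by d F_i = (∂F_i/∂u) du + (∂F_i/∂v) dv.
  For the x component: f_1(F) = 3; d F_1 = (3*v) du + (3*u) dv
  For the y component: f_2(F) = -3*u; d F_2 = (-3) du + (0) dv
Combining and collecting du, dv coefficients:
  coeff of du: 9*u + 9*v
  coeff of dv: 9*u
F^* omega = (9*u + 9*v) du + (9*u) dv.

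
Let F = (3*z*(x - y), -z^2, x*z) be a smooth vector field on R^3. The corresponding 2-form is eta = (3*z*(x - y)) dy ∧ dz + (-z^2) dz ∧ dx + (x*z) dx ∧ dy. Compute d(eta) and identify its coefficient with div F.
d(eta) = (x + 3*z) dx ∧ dy ∧ dz; div F = x + 3*z

For a 2-form in R^3 of the form above, applying d gives a 3-form with coefficient ∂P/∂x + ∂Q/∂y + ∂R/∂z:
  ∂P/∂x = 3*z
  ∂Q/∂y = 0
  ∂R/∂z = x
Sum = x + 3*z, which is exactly div F.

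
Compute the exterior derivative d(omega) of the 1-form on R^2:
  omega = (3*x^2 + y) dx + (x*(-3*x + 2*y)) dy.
d(omega) = (-6*x + 2*y - 1) dx ∧ dy

For a 1-form omega = sum_i f_i dx_i, the exterior derivative is
  d(omega) = sum_{i < j} (∂f_j/∂x_i - ∂f_i/∂x_j) dx_i ∧ dx_j.
  coefficient of dx ∧ dy: ∂f_2/∂x - ∂f_1/∂y = ∂(x*(-3*x + 2*y))/∂x - ∂(3*x^2 + y)/∂y = -6*x + 2*y - 1
Assembling: d(omega) = (-6*x + 2*y - 1) dx ∧ dy.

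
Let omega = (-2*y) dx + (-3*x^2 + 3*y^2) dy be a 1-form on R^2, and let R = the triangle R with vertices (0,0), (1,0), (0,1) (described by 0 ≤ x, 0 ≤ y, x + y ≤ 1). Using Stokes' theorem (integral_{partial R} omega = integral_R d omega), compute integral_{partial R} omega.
integral_(partial R) omega = 0

Stokes: integral_partial_R omega = integral_R d omega with d omega = (∂Q/∂x - ∂P/∂y) dx ∧ dy.
  ∂Q/∂x = -6*x
  ∂P/∂y = -2
  integrand = ∂Q/∂x - ∂P/∂y = 2 - 6*x.
Integrating over R: integral_0^1 integral_0^{1-x} (2 - 6*x) dy dx = 0.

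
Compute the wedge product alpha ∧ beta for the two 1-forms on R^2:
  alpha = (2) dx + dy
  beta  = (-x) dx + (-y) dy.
alpha ∧ beta = (x - 2*y) dx ∧ dy

Distribute the wedge, using dx_i ∧ dx_j = -dx_j ∧ dx_i and dx_i ∧ dx_i = 0. For each pair (i, j) with i < j, the coefficient of dx_i ∧ dx_j in alpha ∧ beta is (alpha_i * beta_j - alpha_j * beta_i). Collecting: alpha ∧ beta = (x - 2*y) dx ∧ dy.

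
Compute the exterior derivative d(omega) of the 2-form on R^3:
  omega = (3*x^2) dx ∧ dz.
d(omega) = 0

For a 2-form omega = sum_{i<j} g_{ij} dx_i ∧ dx_j, the exterior derivative is
  d(omega) = sum_{i<j} d(g_{ij}) ∧ dx_i ∧ dx_j = sum_{i<j, k} (∂g_{ij}/∂x_k) dx_k ∧ dx_i ∧ dx_j.
Expand each term, using dx_k ∧ dx_i ∧ dx_j = sgn(permutation) dx_{(a)} ∧ dx_{(b)} ∧ dx_{(c)} with (a < b < c) sorted:

Collecting like 3-forms: d(omega) = 0.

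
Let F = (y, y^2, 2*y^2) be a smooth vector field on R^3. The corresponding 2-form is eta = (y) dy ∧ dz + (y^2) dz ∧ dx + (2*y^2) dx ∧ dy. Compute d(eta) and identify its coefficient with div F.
d(eta) = (2*y) dx ∧ dy ∧ dz; div F = 2*y

For a 2-form in R^3 of the form above, applying d gives a 3-form with coefficient ∂P/∂x + ∂Q/∂y + ∂R/∂z:
  ∂P/∂x = 0
  ∂Q/∂y = 2*y
  ∂R/∂z = 0
Sum = 2*y, which is exactly div F.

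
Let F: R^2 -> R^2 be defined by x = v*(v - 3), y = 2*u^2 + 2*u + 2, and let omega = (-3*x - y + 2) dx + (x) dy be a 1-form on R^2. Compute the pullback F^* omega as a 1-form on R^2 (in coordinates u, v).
F^* omega = (2*v*(2*u*v - 6*u + v - 3)) du + (-4*u^2*v + 6*u^2 - 4*u*v + 6*u - 6*v^3 + 27*v^2 - 27*v) dv

Using F^*(f dg) = (f ∘ F) d(g ∘ F), substitute each coordinate x_i by F_i(u, v) in f_i, and replace dx_i by d F_i = (∂F_i/∂u) du + (∂F_i/∂v) dv.
  For the x component: f_1(F) = -2*u^2 - 2*u - 3*v^2 + 9*v; d F_1 = (0) du + (2*v - 3) dv
  For the y component: f_2(F) = v*(v - 3); d F_2 = (4*u + 2) du + (0) dv
Combining and collecting du, dv coefficients:
  coeff of du: 2*v*(2*u*v - 6*u + v - 3)
  coeff of dv: -4*u^2*v + 6*u^2 - 4*u*v + 6*u - 6*v^3 + 27*v^2 - 27*v
F^* omega = (2*v*(2*u*v - 6*u + v - 3)) du + (-4*u^2*v + 6*u^2 - 4*u*v + 6*u - 6*v^3 + 27*v^2 - 27*v) dv.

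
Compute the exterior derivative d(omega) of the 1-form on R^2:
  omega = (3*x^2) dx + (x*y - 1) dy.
d(omega) = (y) dx ∧ dy

For a 1-form omega = sum_i f_i dx_i, the exterior derivative is
  d(omega) = sum_{i < j} (∂f_j/∂x_i - ∂f_i/∂x_j) dx_i ∧ dx_j.
  coefficient of dx ∧ dy: ∂f_2/∂x - ∂f_1/∂y = ∂(x*y - 1)/∂x - ∂(3*x^2)/∂y = y
Assembling: d(omega) = (y) dx ∧ dy.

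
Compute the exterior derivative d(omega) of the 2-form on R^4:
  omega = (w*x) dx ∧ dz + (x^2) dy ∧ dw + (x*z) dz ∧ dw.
d(omega) = (x + z) dx ∧ dz ∧ dw + (2*x) dx ∧ dy ∧ dw

For a 2-form omega = sum_{i<j} g_{ij} dx_i ∧ dx_j, the exterior derivative is
  d(omega) = sum_{i<j} d(g_{ij}) ∧ dx_i ∧ dx_j = sum_{i<j, k} (∂g_{ij}/∂x_k) dx_k ∧ dx_i ∧ dx_j.
Expand each term, using dx_k ∧ dx_i ∧ dx_j = sgn(permutation) dx_{(a)} ∧ dx_{(b)} ∧ dx_{(c)} with (a < b < c) sorted:
  d(w*x) includes (∂/∂w)(w*x) dw = (x) dw, which multiplied by dx ∧ dz gives (x) dx ∧ dz ∧ dw
  d(x^2) includes (∂/∂x)(x^2) dx = (2*x) dx, which multiplied by dy ∧ dw gives (2*x) dx ∧ dy ∧ dw
  d(x*z) includes (∂/∂x)(x*z) dx = (z) dx, which multiplied by dz ∧ dw gives (z) dx ∧ dz ∧ dw
Collecting like 3-forms: d(omega) = (x + z) dx ∧ dz ∧ dw + (2*x) dx ∧ dy ∧ dw.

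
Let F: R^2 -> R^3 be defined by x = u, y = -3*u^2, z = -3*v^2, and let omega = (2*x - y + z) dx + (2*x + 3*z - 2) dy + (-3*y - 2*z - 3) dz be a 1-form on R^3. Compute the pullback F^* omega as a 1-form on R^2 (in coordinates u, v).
F^* omega = (-9*u^2 + 54*u*v^2 + 14*u - 3*v^2) du + (18*v*(-3*u^2 - 2*v^2 + 1)) dv

Using F^*(f dg) = (f ∘ F) d(g ∘ F), substitute each coordinate x_i by F_i(u, v) in f_i, and replace dx_i by d F_i = (∂F_i/∂u) du + (∂F_i/∂v) dv.
  For the x component: f_1(F) = 3*u^2 + 2*u - 3*v^2; d F_1 = (1) du + (0) dv
  For the y component: f_2(F) = 2*u - 9*v^2 - 2; d F_2 = (-6*u) du + (0) dv
  For the z component: f_3(F) = 9*u^2 + 6*v^2 - 3; d F_3 = (0) du + (-6*v) dv
Combining and collecting du, dv coefficients:
  coeff of du: -9*u^2 + 54*u*v^2 + 14*u - 3*v^2
  coeff of dv: 18*v*(-3*u^2 - 2*v^2 + 1)
F^* omega = (-9*u^2 + 54*u*v^2 + 14*u - 3*v^2) du + (18*v*(-3*u^2 - 2*v^2 + 1)) dv.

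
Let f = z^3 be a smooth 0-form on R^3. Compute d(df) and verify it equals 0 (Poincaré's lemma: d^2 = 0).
d(df) = 0

Step 1: df = sum_i (∂f/∂x_i) dx_i = (0) dx + (0) dy + (3*z^2) dz.
Step 2: Apply d again. Using the 1-form formula, the coefficient of dx ∧ dy in d(df) is ∂^2 f/∂x ∂y - ∂^2 f/∂y ∂x = (0) - (0) = 0 (equality of mixed partials for smooth f).
Similarly for dx ∧ dz and dy ∧ dz — all coefficients vanish. So d(df) = 0.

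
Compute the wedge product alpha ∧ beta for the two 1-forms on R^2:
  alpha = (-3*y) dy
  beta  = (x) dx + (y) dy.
alpha ∧ beta = (3*x*y) dx ∧ dy

Distribute the wedge, using dx_i ∧ dx_j = -dx_j ∧ dx_i and dx_i ∧ dx_i = 0. For each pair (i, j) with i < j, the coefficient of dx_i ∧ dx_j in alpha ∧ beta is (alpha_i * beta_j - alpha_j * beta_i). Collecting: alpha ∧ beta = (3*x*y) dx ∧ dy.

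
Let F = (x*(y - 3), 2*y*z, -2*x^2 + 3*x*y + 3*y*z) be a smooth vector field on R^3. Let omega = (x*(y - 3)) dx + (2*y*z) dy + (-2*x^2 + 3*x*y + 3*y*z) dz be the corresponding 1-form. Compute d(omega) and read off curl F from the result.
d(omega) = (3*x - 2*y + 3*z) dy ∧ dz + (4*x - 3*y) dz ∧ dx + (-x) dx ∧ dy; curl F = (3*x - 2*y + 3*z, 4*x - 3*y, -x)

d omega = sum_{i<j} (∂f_j/∂x_i - ∂f_i/∂x_j) dx_i ∧ dx_j. Under the identification (dy ∧ dz, dz ∧ dx, dx ∧ dy) ↔ (e_x, e_y, e_z), the coefficients are exactly the components of curl F. Compute:
  ∂R/∂y - ∂Q/∂z = (3*x + 3*z) - (2*y) = 3*x - 2*y + 3*z
  ∂P/∂z - ∂R/∂x = (0) - (-4*x + 3*y) = 4*x - 3*y
  ∂Q/∂x - ∂P/∂y = (0) - (x) = -x.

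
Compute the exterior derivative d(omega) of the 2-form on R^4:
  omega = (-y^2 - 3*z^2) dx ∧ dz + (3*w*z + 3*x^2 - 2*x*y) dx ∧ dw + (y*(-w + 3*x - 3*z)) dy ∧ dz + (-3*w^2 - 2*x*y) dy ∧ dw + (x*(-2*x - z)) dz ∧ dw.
d(omega) = (5*y) dx ∧ dy ∧ dz + (2*x - 2*y) dx ∧ dy ∧ dw + (-3*w - 4*x - z) dx ∧ dz ∧ dw + (-y) dy ∧ dz ∧ dw

For a 2-form omega = sum_{i<j} g_{ij} dx_i ∧ dx_j, the exterior derivative is
  d(omega) = sum_{i<j} d(g_{ij}) ∧ dx_i ∧ dx_j = sum_{i<j, k} (∂g_{ij}/∂x_k) dx_k ∧ dx_i ∧ dx_j.
Expand each term, using dx_k ∧ dx_i ∧ dx_j = sgn(permutation) dx_{(a)} ∧ dx_{(b)} ∧ dx_{(c)} with (a < b < c) sorted:
  d(-y^2 - 3*z^2) includes (∂/∂y)(-y^2 - 3*z^2) dy = (-2*y) dy, which multiplied by dx ∧ dz gives (2*y) dx ∧ dy ∧ dz
  d(3*w*z + 3*x^2 - 2*x*y) includes (∂/∂y)(3*w*z + 3*x^2 - 2*x*y) dy = (-2*x) dy, which multiplied by dx ∧ dw gives (2*x) dx ∧ dy ∧ dw
  d(3*w*z + 3*x^2 - 2*x*y) includes (∂/∂z)(3*w*z + 3*x^2 - 2*x*y) dz = (3*w) dz, which multiplied by dx ∧ dw gives (-3*w) dx ∧ dz ∧ dw
  d(y*(-w + 3*x - 3*z)) includes (∂/∂x)(y*(-w + 3*x - 3*z)) dx = (3*y) dx, which multiplied by dy ∧ dz gives (3*y) dx ∧ dy ∧ dz
  d(y*(-w + 3*x - 3*z)) includes (∂/∂w)(y*(-w + 3*x - 3*z)) dw = (-y) dw, which multiplied by dy ∧ dz gives (-y) dy ∧ dz ∧ dw
  d(-3*w^2 - 2*x*y) includes (∂/∂x)(-3*w^2 - 2*x*y) dx = (-2*y) dx, which multiplied by dy ∧ dw gives (-2*y) dx ∧ dy ∧ dw
  d(x*(-2*x - z)) includes (∂/∂x)(x*(-2*x - z)) dx = (-4*x - z) dx, which multiplied by dz ∧ dw gives (-4*x - z) dx ∧ dz ∧ dw
Collecting like 3-forms: d(omega) = (5*y) dx ∧ dy ∧ dz + (2*x - 2*y) dx ∧ dy ∧ dw + (-3*w - 4*x - z) dx ∧ dz ∧ dw + (-y) dy ∧ dz ∧ dw.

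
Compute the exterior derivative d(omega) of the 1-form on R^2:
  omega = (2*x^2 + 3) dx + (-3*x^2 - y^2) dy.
d(omega) = (-6*x) dx ∧ dy

For a 1-form omega = sum_i f_i dx_i, the exterior derivative is
  d(omega) = sum_{i < j} (∂f_j/∂x_i - ∂f_i/∂x_j) dx_i ∧ dx_j.
  coefficient of dx ∧ dy: ∂f_2/∂x - ∂f_1/∂y = ∂(-3*x^2 - y^2)/∂x - ∂(2*x^2 + 3)/∂y = -6*x
Assembling: d(omega) = (-6*x) dx ∧ dy.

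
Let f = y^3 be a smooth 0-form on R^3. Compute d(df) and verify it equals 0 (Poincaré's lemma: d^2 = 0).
d(df) = 0

Step 1: df = sum_i (∂f/∂x_i) dx_i = (0) dx + (3*y^2) dy + (0) dz.
Step 2: Apply d again. Using the 1-form formula, the coefficient of dx ∧ dy in d(df) is ∂^2 f/∂x ∂y - ∂^2 f/∂y ∂x = (0) - (0) = 0 (equality of mixed partials for smooth f).
Similarly for dx ∧ dz and dy ∧ dz — all coefficients vanish. So d(df) = 0.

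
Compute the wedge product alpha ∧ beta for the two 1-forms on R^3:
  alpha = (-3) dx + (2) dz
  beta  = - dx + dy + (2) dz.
alpha ∧ beta = (-3) dx ∧ dy + (-4) dx ∧ dz + (-2) dy ∧ dz

Distribute the wedge, using dx_i ∧ dx_j = -dx_j ∧ dx_i and dx_i ∧ dx_i = 0. For each pair (i, j) with i < j, the coefficient of dx_i ∧ dx_j in alpha ∧ beta is (alpha_i * beta_j - alpha_j * beta_i). Collecting: alpha ∧ beta = (-3) dx ∧ dy + (-4) dx ∧ dz + (-2) dy ∧ dz.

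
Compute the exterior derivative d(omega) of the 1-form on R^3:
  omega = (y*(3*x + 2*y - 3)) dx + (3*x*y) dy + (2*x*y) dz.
d(omega) = (-3*x - y + 3) dx ∧ dy + (2*y) dx ∧ dz + (2*x) dy ∧ dz

For a 1-form omega = sum_i f_i dx_i, the exterior derivative is
  d(omega) = sum_{i < j} (∂f_j/∂x_i - ∂f_i/∂x_j) dx_i ∧ dx_j.
  coefficient of dx ∧ dy: ∂f_2/∂x - ∂f_1/∂y = ∂(3*x*y)/∂x - ∂(y*(3*x + 2*y - 3))/∂y = -3*x - y + 3
  coefficient of dx ∧ dz: ∂f_3/∂x - ∂f_1/∂z = ∂(2*x*y)/∂x - ∂(y*(3*x + 2*y - 3))/∂z = 2*y
  coefficient of dy ∧ dz: ∂f_3/∂y - ∂f_2/∂z = ∂(2*x*y)/∂y - ∂(3*x*y)/∂z = 2*x
Assembling: d(omega) = (-3*x - y + 3) dx ∧ dy + (2*y) dx ∧ dz + (2*x) dy ∧ dz.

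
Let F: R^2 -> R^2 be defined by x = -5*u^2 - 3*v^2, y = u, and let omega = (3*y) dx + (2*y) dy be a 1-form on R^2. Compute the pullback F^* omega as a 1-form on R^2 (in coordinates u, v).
F^* omega = (2*u*(1 - 15*u)) du + (-18*u*v) dv

Using F^*(f dg) = (f ∘ F) d(g ∘ F), substitute each coordinate x_i by F_i(u, v) in f_i, and replace dx_i by d F_i = (∂F_i/∂u) du + (∂F_i/∂v) dv.
  For the x component: f_1(F) = 3*u; d F_1 = (-10*u) du + (-6*v) dv
  For the y component: f_2(F) = 2*u; d F_2 = (1) du + (0) dv
Combining and collecting du, dv coefficients:
  coeff of du: 2*u*(1 - 15*u)
  coeff of dv: -18*u*v
F^* omega = (2*u*(1 - 15*u)) du + (-18*u*v) dv.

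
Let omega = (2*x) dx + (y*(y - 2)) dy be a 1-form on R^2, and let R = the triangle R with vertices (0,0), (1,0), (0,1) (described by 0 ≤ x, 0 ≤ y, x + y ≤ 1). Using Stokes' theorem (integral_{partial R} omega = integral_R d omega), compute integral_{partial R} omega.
integral_(partial R) omega = 0

Stokes: integral_partial_R omega = integral_R d omega with d omega = (∂Q/∂x - ∂P/∂y) dx ∧ dy.
  ∂Q/∂x = 0
  ∂P/∂y = 0
  integrand = ∂Q/∂x - ∂P/∂y = 0.
Integrating over R: integral_0^1 integral_0^{1-x} (0) dy dx = 0.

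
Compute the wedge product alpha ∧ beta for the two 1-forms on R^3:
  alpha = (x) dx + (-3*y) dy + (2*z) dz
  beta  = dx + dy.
alpha ∧ beta = (x + 3*y) dx ∧ dy + (-2*z) dx ∧ dz + (-2*z) dy ∧ dz

Distribute the wedge, using dx_i ∧ dx_j = -dx_j ∧ dx_i and dx_i ∧ dx_i = 0. For each pair (i, j) with i < j, the coefficient of dx_i ∧ dx_j in alpha ∧ beta is (alpha_i * beta_j - alpha_j * beta_i). Collecting: alpha ∧ beta = (x + 3*y) dx ∧ dy + (-2*z) dx ∧ dz + (-2*z) dy ∧ dz.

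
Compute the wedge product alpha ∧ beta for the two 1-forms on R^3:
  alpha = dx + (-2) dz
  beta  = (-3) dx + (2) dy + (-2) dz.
alpha ∧ beta = (2) dx ∧ dy + (-8) dx ∧ dz + (4) dy ∧ dz

Distribute the wedge, using dx_i ∧ dx_j = -dx_j ∧ dx_i and dx_i ∧ dx_i = 0. For each pair (i, j) with i < j, the coefficient of dx_i ∧ dx_j in alpha ∧ beta is (alpha_i * beta_j - alpha_j * beta_i). Collecting: alpha ∧ beta = (2) dx ∧ dy + (-8) dx ∧ dz + (4) dy ∧ dz.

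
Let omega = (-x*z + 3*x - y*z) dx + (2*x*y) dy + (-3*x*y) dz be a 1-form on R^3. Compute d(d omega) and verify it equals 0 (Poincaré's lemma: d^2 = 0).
d(d omega) = 0

Step 1: d omega = sum_{i<j} (∂f_j/∂x_i - ∂f_i/∂x_j) dx_i ∧ dx_j:
  coeff of dx ∧ dy: 2*y + z
  coeff of dx ∧ dz: x - 2*y
  coeff of dy ∧ dz: -3*x
Step 2: Apply d again to each 2-form coefficient. The only possible 3-form in R^3 is dx ∧ dy ∧ dz, with coefficient
  ∂(coeff of dy∧dz)/∂x - ∂(coeff of dx∧dz)/∂y + ∂(coeff of dx∧dy)/∂z
  = ∂/∂x (-3*x) - ∂/∂y (x - 2*y) + ∂/∂z (2*y + z).
Each of these terms simplifies to sums of mixed partials that cancel in pairs. The result is 0 (by equality of mixed partials for smooth functions — Schwarz / Clairaut).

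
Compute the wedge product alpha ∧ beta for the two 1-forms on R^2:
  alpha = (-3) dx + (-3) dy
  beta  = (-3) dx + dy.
alpha ∧ beta = (-12) dx ∧ dy

Distribute the wedge, using dx_i ∧ dx_j = -dx_j ∧ dx_i and dx_i ∧ dx_i = 0. For each pair (i, j) with i < j, the coefficient of dx_i ∧ dx_j in alpha ∧ beta is (alpha_i * beta_j - alpha_j * beta_i). Collecting: alpha ∧ beta = (-12) dx ∧ dy.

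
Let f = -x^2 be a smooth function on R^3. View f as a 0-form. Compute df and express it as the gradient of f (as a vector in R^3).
df = (-2*x) dx + (0) dy + (0) dz; grad f = (-2*x, 0, 0)

For a 0-form f, d f = (∂f/∂x) dx + (∂f/∂y) dy + (∂f/∂z) dz. The components of the vector representation are exactly the entries of grad f in Cartesian coordinates:
  ∂f/∂x = -2*x
  ∂f/∂y = 0
  ∂f/∂z = 0.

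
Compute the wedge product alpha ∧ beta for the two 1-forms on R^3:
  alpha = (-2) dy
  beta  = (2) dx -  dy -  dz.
alpha ∧ beta = (4) dx ∧ dy + (2) dy ∧ dz

Distribute the wedge, using dx_i ∧ dx_j = -dx_j ∧ dx_i and dx_i ∧ dx_i = 0. For each pair (i, j) with i < j, the coefficient of dx_i ∧ dx_j in alpha ∧ beta is (alpha_i * beta_j - alpha_j * beta_i). Collecting: alpha ∧ beta = (4) dx ∧ dy + (2) dy ∧ dz.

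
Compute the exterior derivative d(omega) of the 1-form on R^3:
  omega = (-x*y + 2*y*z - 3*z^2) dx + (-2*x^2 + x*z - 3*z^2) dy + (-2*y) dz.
d(omega) = (-3*x - z) dx ∧ dy + (-2*y + 6*z) dx ∧ dz + (-x + 6*z - 2) dy ∧ dz

For a 1-form omega = sum_i f_i dx_i, the exterior derivative is
  d(omega) = sum_{i < j} (∂f_j/∂x_i - ∂f_i/∂x_j) dx_i ∧ dx_j.
  coefficient of dx ∧ dy: ∂f_2/∂x - ∂f_1/∂y = ∂(-2*x^2 + x*z - 3*z^2)/∂x - ∂(-x*y + 2*y*z - 3*z^2)/∂y = -3*x - z
  coefficient of dx ∧ dz: ∂f_3/∂x - ∂f_1/∂z = ∂(-2*y)/∂x - ∂(-x*y + 2*y*z - 3*z^2)/∂z = -2*y + 6*z
  coefficient of dy ∧ dz: ∂f_3/∂y - ∂f_2/∂z = ∂(-2*y)/∂y - ∂(-2*x^2 + x*z - 3*z^2)/∂z = -x + 6*z - 2
Assembling: d(omega) = (-3*x - z) dx ∧ dy + (-2*y + 6*z) dx ∧ dz + (-x + 6*z - 2) dy ∧ dz.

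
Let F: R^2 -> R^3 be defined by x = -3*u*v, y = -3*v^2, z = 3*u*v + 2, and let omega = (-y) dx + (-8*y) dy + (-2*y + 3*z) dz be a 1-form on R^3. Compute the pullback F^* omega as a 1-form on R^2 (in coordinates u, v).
F^* omega = (9*v*(3*u*v + v^2 + 2)) du + (27*u^2*v + 9*u*v^2 + 18*u - 144*v^3) dv

Using F^*(f dg) = (f ∘ F) d(g ∘ F), substitute each coordinate x_i by F_i(u, v) in f_i, and replace dx_i by d F_i = (∂F_i/∂u) du + (∂F_i/∂v) dv.
  For the x component: f_1(F) = 3*v^2; d F_1 = (-3*v) du + (-3*u) dv
  For the y component: f_2(F) = 24*v^2; d F_2 = (0) du + (-6*v) dv
  For the z component: f_3(F) = 9*u*v + 6*v^2 + 6; d F_3 = (3*v) du + (3*u) dv
Combining and collecting du, dv coefficients:
  coeff of du: 9*v*(3*u*v + v^2 + 2)
  coeff of dv: 27*u^2*v + 9*u*v^2 + 18*u - 144*v^3
F^* omega = (9*v*(3*u*v + v^2 + 2)) du + (27*u^2*v + 9*u*v^2 + 18*u - 144*v^3) dv.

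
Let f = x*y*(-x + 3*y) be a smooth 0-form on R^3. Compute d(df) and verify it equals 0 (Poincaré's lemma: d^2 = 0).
d(df) = 0

Step 1: df = sum_i (∂f/∂x_i) dx_i = (y*(-2*x + 3*y)) dx + (x*(-x + 6*y)) dy + (0) dz.
Step 2: Apply d again. Using the 1-form formula, the coefficient of dx ∧ dy in d(df) is ∂^2 f/∂x ∂y - ∂^2 f/∂y ∂x = (-2*x + 6*y) - (-2*x + 6*y) = 0 (equality of mixed partials for smooth f).
Similarly for dx ∧ dz and dy ∧ dz — all coefficients vanish. So d(df) = 0.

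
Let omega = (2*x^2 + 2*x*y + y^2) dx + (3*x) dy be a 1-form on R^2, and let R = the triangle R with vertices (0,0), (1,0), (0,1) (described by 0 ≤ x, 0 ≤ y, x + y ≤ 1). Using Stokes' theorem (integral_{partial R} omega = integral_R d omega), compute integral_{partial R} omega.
integral_(partial R) omega = 5/6

Stokes: integral_partial_R omega = integral_R d omega with d omega = (∂Q/∂x - ∂P/∂y) dx ∧ dy.
  ∂Q/∂x = 3
  ∂P/∂y = 2*x + 2*y
  integrand = ∂Q/∂x - ∂P/∂y = -2*x - 2*y + 3.
Integrating over R: integral_0^1 integral_0^{1-x} (-2*x - 2*y + 3) dy dx = 5/6.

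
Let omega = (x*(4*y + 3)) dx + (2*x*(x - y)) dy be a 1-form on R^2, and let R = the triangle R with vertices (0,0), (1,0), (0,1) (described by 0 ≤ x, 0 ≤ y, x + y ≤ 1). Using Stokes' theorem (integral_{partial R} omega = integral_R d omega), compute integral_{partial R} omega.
integral_(partial R) omega = -1/3

Stokes: integral_partial_R omega = integral_R d omega with d omega = (∂Q/∂x - ∂P/∂y) dx ∧ dy.
  ∂Q/∂x = 4*x - 2*y
  ∂P/∂y = 4*x
  integrand = ∂Q/∂x - ∂P/∂y = -2*y.
Integrating over R: integral_0^1 integral_0^{1-x} (-2*y) dy dx = -1/3.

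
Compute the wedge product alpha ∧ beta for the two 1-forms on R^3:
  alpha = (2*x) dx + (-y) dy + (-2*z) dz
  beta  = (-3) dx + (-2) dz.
alpha ∧ beta = (-4*x - 6*z) dx ∧ dz + (-3*y) dx ∧ dy + (2*y) dy ∧ dz

Distribute the wedge, using dx_i ∧ dx_j = -dx_j ∧ dx_i and dx_i ∧ dx_i = 0. For each pair (i, j) with i < j, the coefficient of dx_i ∧ dx_j in alpha ∧ beta is (alpha_i * beta_j - alpha_j * beta_i). Collecting: alpha ∧ beta = (-4*x - 6*z) dx ∧ dz + (-3*y) dx ∧ dy + (2*y) dy ∧ dz.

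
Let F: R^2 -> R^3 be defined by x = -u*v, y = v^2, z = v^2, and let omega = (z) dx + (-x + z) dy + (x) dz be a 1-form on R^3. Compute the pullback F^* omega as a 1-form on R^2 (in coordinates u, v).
F^* omega = (-v^3) du + (v^2*(-u + 2*v)) dv

Using F^*(f dg) = (f ∘ F) d(g ∘ F), substitute each coordinate x_i by F_i(u, v) in f_i, and replace dx_i by d F_i = (∂F_i/∂u) du + (∂F_i/∂v) dv.
  For the x component: f_1(F) = v^2; d F_1 = (-v) du + (-u) dv
  For the y component: f_2(F) = v*(u + v); d F_2 = (0) du + (2*v) dv
  For the z component: f_3(F) = -u*v; d F_3 = (0) du + (2*v) dv
Combining and collecting du, dv coefficients:
  coeff of du: -v^3
  coeff of dv: v^2*(-u + 2*v)
F^* omega = (-v^3) du + (v^2*(-u + 2*v)) dv.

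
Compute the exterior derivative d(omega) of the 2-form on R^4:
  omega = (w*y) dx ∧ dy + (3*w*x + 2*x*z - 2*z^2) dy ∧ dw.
d(omega) = (3*w + y + 2*z) dx ∧ dy ∧ dw + (-2*x + 4*z) dy ∧ dz ∧ dw

For a 2-form omega = sum_{i<j} g_{ij} dx_i ∧ dx_j, the exterior derivative is
  d(omega) = sum_{i<j} d(g_{ij}) ∧ dx_i ∧ dx_j = sum_{i<j, k} (∂g_{ij}/∂x_k) dx_k ∧ dx_i ∧ dx_j.
Expand each term, using dx_k ∧ dx_i ∧ dx_j = sgn(permutation) dx_{(a)} ∧ dx_{(b)} ∧ dx_{(c)} with (a < b < c) sorted:
  d(w*y) includes (∂/∂w)(w*y) dw = (y) dw, which multiplied by dx ∧ dy gives (y) dx ∧ dy ∧ dw
  d(3*w*x + 2*x*z - 2*z^2) includes (∂/∂x)(3*w*x + 2*x*z - 2*z^2) dx = (3*w + 2*z) dx, which multiplied by dy ∧ dw gives (3*w + 2*z) dx ∧ dy ∧ dw
  d(3*w*x + 2*x*z - 2*z^2) includes (∂/∂z)(3*w*x + 2*x*z - 2*z^2) dz = (2*x - 4*z) dz, which multiplied by dy ∧ dw gives (-2*x + 4*z) dy ∧ dz ∧ dw
Collecting like 3-forms: d(omega) = (3*w + y + 2*z) dx ∧ dy ∧ dw + (-2*x + 4*z) dy ∧ dz ∧ dw.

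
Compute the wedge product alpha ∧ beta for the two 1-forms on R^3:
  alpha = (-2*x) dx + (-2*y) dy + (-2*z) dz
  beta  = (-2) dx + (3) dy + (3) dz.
alpha ∧ beta = (-6*x - 4*y) dx ∧ dy + (-6*x - 4*z) dx ∧ dz + (-6*y + 6*z) dy ∧ dz

Distribute the wedge, using dx_i ∧ dx_j = -dx_j ∧ dx_i and dx_i ∧ dx_i = 0. For each pair (i, j) with i < j, the coefficient of dx_i ∧ dx_j in alpha ∧ beta is (alpha_i * beta_j - alpha_j * beta_i). Collecting: alpha ∧ beta = (-6*x - 4*y) dx ∧ dy + (-6*x - 4*z) dx ∧ dz + (-6*y + 6*z) dy ∧ dz.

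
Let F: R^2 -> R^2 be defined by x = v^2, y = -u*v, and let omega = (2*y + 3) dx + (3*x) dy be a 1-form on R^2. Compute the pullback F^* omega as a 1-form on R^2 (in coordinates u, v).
F^* omega = (-3*v^3) du + (v*(-7*u*v + 6)) dv

Using F^*(f dg) = (f ∘ F) d(g ∘ F), substitute each coordinate x_i by F_i(u, v) in f_i, and replace dx_i by d F_i = (∂F_i/∂u) du + (∂F_i/∂v) dv.
  For the x component: f_1(F) = -2*u*v + 3; d F_1 = (0) du + (2*v) dv
  For the y component: f_2(F) = 3*v^2; d F_2 = (-v) du + (-u) dv
Combining and collecting du, dv coefficients:
  coeff of du: -3*v^3
  coeff of dv: v*(-7*u*v + 6)
F^* omega = (-3*v^3) du + (v*(-7*u*v + 6)) dv.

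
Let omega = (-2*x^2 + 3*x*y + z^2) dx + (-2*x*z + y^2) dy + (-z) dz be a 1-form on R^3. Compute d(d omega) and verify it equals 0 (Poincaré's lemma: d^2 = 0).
d(d omega) = 0

Step 1: d omega = sum_{i<j} (∂f_j/∂x_i - ∂f_i/∂x_j) dx_i ∧ dx_j:
  coeff of dx ∧ dy: -3*x - 2*z
  coeff of dx ∧ dz: -2*z
  coeff of dy ∧ dz: 2*x
Step 2: Apply d again to each 2-form coefficient. The only possible 3-form in R^3 is dx ∧ dy ∧ dz, with coefficient
  ∂(coeff of dy∧dz)/∂x - ∂(coeff of dx∧dz)/∂y + ∂(coeff of dx∧dy)/∂z
  = ∂/∂x (2*x) - ∂/∂y (-2*z) + ∂/∂z (-3*x - 2*z).
Each of these terms simplifies to sums of mixed partials that cancel in pairs. The result is 0 (by equality of mixed partials for smooth functions — Schwarz / Clairaut).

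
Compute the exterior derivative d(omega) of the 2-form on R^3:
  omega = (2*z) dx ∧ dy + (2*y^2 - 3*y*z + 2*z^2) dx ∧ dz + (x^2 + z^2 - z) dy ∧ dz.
d(omega) = (2*x - 4*y + 3*z + 2) dx ∧ dy ∧ dz

For a 2-form omega = sum_{i<j} g_{ij} dx_i ∧ dx_j, the exterior derivative is
  d(omega) = sum_{i<j} d(g_{ij}) ∧ dx_i ∧ dx_j = sum_{i<j, k} (∂g_{ij}/∂x_k) dx_k ∧ dx_i ∧ dx_j.
Expand each term, using dx_k ∧ dx_i ∧ dx_j = sgn(permutation) dx_{(a)} ∧ dx_{(b)} ∧ dx_{(c)} with (a < b < c) sorted:
  d(2*z) includes (∂/∂z)(2*z) dz = (2) dz, which multiplied by dx ∧ dy gives (2) dx ∧ dy ∧ dz
  d(2*y^2 - 3*y*z + 2*z^2) includes (∂/∂y)(2*y^2 - 3*y*z + 2*z^2) dy = (4*y - 3*z) dy, which multiplied by dx ∧ dz gives (-4*y + 3*z) dx ∧ dy ∧ dz
  d(x^2 + z^2 - z) includes (∂/∂x)(x^2 + z^2 - z) dx = (2*x) dx, which multiplied by dy ∧ dz gives (2*x) dx ∧ dy ∧ dz
Collecting like 3-forms: d(omega) = (2*x - 4*y + 3*z + 2) dx ∧ dy ∧ dz.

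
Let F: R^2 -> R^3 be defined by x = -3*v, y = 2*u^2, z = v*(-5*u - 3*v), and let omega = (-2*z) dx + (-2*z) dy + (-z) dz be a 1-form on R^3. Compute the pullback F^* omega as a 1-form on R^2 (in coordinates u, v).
F^* omega = (v*(40*u^2 - u*v - 15*v^2)) du + (v*(-25*u^2 - 45*u*v - 30*u - 18*v^2 - 18*v)) dv

Using F^*(f dg) = (f ∘ F) d(g ∘ F), substitute each coordinate x_i by F_i(u, v) in f_i, and replace dx_i by d F_i = (∂F_i/∂u) du + (∂F_i/∂v) dv.
  For the x component: f_1(F) = 2*v*(5*u + 3*v); d F_1 = (0) du + (-3) dv
  For the y component: f_2(F) = 2*v*(5*u + 3*v); d F_2 = (4*u) du + (0) dv
  For the z component: f_3(F) = v*(5*u + 3*v); d F_3 = (-5*v) du + (-5*u - 6*v) dv
Combining and collecting du, dv coefficients:
  coeff of du: v*(40*u^2 - u*v - 15*v^2)
  coeff of dv: v*(-25*u^2 - 45*u*v - 30*u - 18*v^2 - 18*v)
F^* omega = (v*(40*u^2 - u*v - 15*v^2)) du + (v*(-25*u^2 - 45*u*v - 30*u - 18*v^2 - 18*v)) dv.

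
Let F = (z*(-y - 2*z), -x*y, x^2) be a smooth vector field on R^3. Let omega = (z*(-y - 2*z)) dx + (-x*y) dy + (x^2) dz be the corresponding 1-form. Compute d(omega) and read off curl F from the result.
d(omega) = (0) dy ∧ dz + (-2*x - y - 4*z) dz ∧ dx + (-y + z) dx ∧ dy; curl F = (0, -2*x - y - 4*z, -y + z)

d omega = sum_{i<j} (∂f_j/∂x_i - ∂f_i/∂x_j) dx_i ∧ dx_j. Under the identification (dy ∧ dz, dz ∧ dx, dx ∧ dy) ↔ (e_x, e_y, e_z), the coefficients are exactly the components of curl F. Compute:
  ∂R/∂y - ∂Q/∂z = (0) - (0) = 0
  ∂P/∂z - ∂R/∂x = (-y - 4*z) - (2*x) = -2*x - y - 4*z
  ∂Q/∂x - ∂P/∂y = (-y) - (-z) = -y + z.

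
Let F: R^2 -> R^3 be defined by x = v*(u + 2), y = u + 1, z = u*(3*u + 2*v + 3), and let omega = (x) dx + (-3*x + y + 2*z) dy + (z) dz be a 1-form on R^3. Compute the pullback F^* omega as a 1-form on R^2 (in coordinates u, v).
F^* omega = (18*u^3 + 18*u^2*v + 33*u^2 + 5*u*v^2 + 13*u*v + 16*u + 2*v^2 - 6*v + 1) du + (6*u^3 + 5*u^2*v + 6*u^2 + 4*u*v + 4*v) dv

Using F^*(f dg) = (f ∘ F) d(g ∘ F), substitute each coordinate x_i by F_i(u, v) in f_i, and replace dx_i by d F_i = (∂F_i/∂u) du + (∂F_i/∂v) dv.
  For the x component: f_1(F) = v*(u + 2); d F_1 = (v) du + (u + 2) dv
  For the y component: f_2(F) = 6*u^2 + u*v + 7*u - 6*v + 1; d F_2 = (1) du + (0) dv
  For the z component: f_3(F) = u*(3*u + 2*v + 3); d F_3 = (6*u + 2*v + 3) du + (2*u) dv
Combining and collecting du, dv coefficients:
  coeff of du: 18*u^3 + 18*u^2*v + 33*u^2 + 5*u*v^2 + 13*u*v + 16*u + 2*v^2 - 6*v + 1
  coeff of dv: 6*u^3 + 5*u^2*v + 6*u^2 + 4*u*v + 4*v
F^* omega = (18*u^3 + 18*u^2*v + 33*u^2 + 5*u*v^2 + 13*u*v + 16*u + 2*v^2 - 6*v + 1) du + (6*u^3 + 5*u^2*v + 6*u^2 + 4*u*v + 4*v) dv.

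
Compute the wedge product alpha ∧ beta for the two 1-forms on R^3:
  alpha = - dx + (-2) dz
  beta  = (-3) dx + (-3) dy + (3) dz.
alpha ∧ beta = (3) dx ∧ dy + (-9) dx ∧ dz + (-6) dy ∧ dz

Distribute the wedge, using dx_i ∧ dx_j = -dx_j ∧ dx_i and dx_i ∧ dx_i = 0. For each pair (i, j) with i < j, the coefficient of dx_i ∧ dx_j in alpha ∧ beta is (alpha_i * beta_j - alpha_j * beta_i). Collecting: alpha ∧ beta = (3) dx ∧ dy + (-9) dx ∧ dz + (-6) dy ∧ dz.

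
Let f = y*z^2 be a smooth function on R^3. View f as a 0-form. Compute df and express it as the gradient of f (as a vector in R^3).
df = (0) dx + (z^2) dy + (2*y*z) dz; grad f = (0, z^2, 2*y*z)

For a 0-form f, d f = (∂f/∂x) dx + (∂f/∂y) dy + (∂f/∂z) dz. The components of the vector representation are exactly the entries of grad f in Cartesian coordinates:
  ∂f/∂x = 0
  ∂f/∂y = z^2
  ∂f/∂z = 2*y*z.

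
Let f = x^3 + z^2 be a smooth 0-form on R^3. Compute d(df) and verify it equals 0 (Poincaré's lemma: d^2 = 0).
d(df) = 0

Step 1: df = sum_i (∂f/∂x_i) dx_i = (3*x^2) dx + (0) dy + (2*z) dz.
Step 2: Apply d again. Using the 1-form formula, the coefficient of dx ∧ dy in d(df) is ∂^2 f/∂x ∂y - ∂^2 f/∂y ∂x = (0) - (0) = 0 (equality of mixed partials for smooth f).
Similarly for dx ∧ dz and dy ∧ dz — all coefficients vanish. So d(df) = 0.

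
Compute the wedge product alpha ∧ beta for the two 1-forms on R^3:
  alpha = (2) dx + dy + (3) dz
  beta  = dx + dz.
alpha ∧ beta = (-1) dx ∧ dz + (-1) dx ∧ dy + (1) dy ∧ dz

Distribute the wedge, using dx_i ∧ dx_j = -dx_j ∧ dx_i and dx_i ∧ dx_i = 0. For each pair (i, j) with i < j, the coefficient of dx_i ∧ dx_j in alpha ∧ beta is (alpha_i * beta_j - alpha_j * beta_i). Collecting: alpha ∧ beta = (-1) dx ∧ dz + (-1) dx ∧ dy + (1) dy ∧ dz.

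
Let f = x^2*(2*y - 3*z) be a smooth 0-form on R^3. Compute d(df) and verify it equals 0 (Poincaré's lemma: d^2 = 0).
d(df) = 0

Step 1: df = sum_i (∂f/∂x_i) dx_i = (2*x*(2*y - 3*z)) dx + (2*x^2) dy + (-3*x^2) dz.
Step 2: Apply d again. Using the 1-form formula, the coefficient of dx ∧ dy in d(df) is ∂^2 f/∂x ∂y - ∂^2 f/∂y ∂x = (4*x) - (4*x) = 0 (equality of mixed partials for smooth f).
Similarly for dx ∧ dz and dy ∧ dz — all coefficients vanish. So d(df) = 0.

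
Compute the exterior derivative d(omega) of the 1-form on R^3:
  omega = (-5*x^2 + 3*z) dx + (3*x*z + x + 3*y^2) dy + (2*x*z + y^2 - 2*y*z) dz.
d(omega) = (3*z + 1) dx ∧ dy + (2*z - 3) dx ∧ dz + (-3*x + 2*y - 2*z) dy ∧ dz

For a 1-form omega = sum_i f_i dx_i, the exterior derivative is
  d(omega) = sum_{i < j} (∂f_j/∂x_i - ∂f_i/∂x_j) dx_i ∧ dx_j.
  coefficient of dx ∧ dy: ∂f_2/∂x - ∂f_1/∂y = ∂(3*x*z + x + 3*y^2)/∂x - ∂(-5*x^2 + 3*z)/∂y = 3*z + 1
  coefficient of dx ∧ dz: ∂f_3/∂x - ∂f_1/∂z = ∂(2*x*z + y^2 - 2*y*z)/∂x - ∂(-5*x^2 + 3*z)/∂z = 2*z - 3
  coefficient of dy ∧ dz: ∂f_3/∂y - ∂f_2/∂z = ∂(2*x*z + y^2 - 2*y*z)/∂y - ∂(3*x*z + x + 3*y^2)/∂z = -3*x + 2*y - 2*z
Assembling: d(omega) = (3*z + 1) dx ∧ dy + (2*z - 3) dx ∧ dz + (-3*x + 2*y - 2*z) dy ∧ dz.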